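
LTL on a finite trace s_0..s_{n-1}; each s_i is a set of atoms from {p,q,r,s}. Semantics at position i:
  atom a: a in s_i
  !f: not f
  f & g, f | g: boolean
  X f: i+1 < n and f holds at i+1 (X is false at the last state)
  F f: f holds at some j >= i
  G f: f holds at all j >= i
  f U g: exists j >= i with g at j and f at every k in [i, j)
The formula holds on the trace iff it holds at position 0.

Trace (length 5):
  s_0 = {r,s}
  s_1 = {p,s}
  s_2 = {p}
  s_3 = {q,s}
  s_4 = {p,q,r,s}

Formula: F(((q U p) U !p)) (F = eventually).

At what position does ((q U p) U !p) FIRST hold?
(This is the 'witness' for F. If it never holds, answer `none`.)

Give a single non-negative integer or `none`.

Answer: 0

Derivation:
s_0={r,s}: ((q U p) U !p)=True (q U p)=False q=False p=False !p=True
s_1={p,s}: ((q U p) U !p)=True (q U p)=True q=False p=True !p=False
s_2={p}: ((q U p) U !p)=True (q U p)=True q=False p=True !p=False
s_3={q,s}: ((q U p) U !p)=True (q U p)=True q=True p=False !p=True
s_4={p,q,r,s}: ((q U p) U !p)=False (q U p)=True q=True p=True !p=False
F(((q U p) U !p)) holds; first witness at position 0.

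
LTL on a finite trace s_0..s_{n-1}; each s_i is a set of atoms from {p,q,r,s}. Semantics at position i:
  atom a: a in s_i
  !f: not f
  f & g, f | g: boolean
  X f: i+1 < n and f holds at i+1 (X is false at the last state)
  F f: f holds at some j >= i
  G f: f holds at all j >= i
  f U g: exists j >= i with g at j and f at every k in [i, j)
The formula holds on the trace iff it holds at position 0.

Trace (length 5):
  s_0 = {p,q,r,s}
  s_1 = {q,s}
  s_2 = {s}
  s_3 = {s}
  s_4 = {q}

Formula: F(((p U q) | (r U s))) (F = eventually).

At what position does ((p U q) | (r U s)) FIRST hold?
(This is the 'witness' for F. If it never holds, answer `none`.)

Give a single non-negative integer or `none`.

s_0={p,q,r,s}: ((p U q) | (r U s))=True (p U q)=True p=True q=True (r U s)=True r=True s=True
s_1={q,s}: ((p U q) | (r U s))=True (p U q)=True p=False q=True (r U s)=True r=False s=True
s_2={s}: ((p U q) | (r U s))=True (p U q)=False p=False q=False (r U s)=True r=False s=True
s_3={s}: ((p U q) | (r U s))=True (p U q)=False p=False q=False (r U s)=True r=False s=True
s_4={q}: ((p U q) | (r U s))=True (p U q)=True p=False q=True (r U s)=False r=False s=False
F(((p U q) | (r U s))) holds; first witness at position 0.

Answer: 0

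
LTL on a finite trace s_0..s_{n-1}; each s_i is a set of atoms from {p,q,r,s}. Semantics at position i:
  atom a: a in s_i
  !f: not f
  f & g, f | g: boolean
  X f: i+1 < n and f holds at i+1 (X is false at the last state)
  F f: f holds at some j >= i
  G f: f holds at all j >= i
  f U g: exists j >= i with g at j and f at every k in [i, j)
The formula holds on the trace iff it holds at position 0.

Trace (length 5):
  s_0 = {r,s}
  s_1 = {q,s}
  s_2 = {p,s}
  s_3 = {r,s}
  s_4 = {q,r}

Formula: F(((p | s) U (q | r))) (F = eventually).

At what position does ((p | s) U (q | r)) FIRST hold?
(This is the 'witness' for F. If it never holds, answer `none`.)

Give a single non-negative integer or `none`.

s_0={r,s}: ((p | s) U (q | r))=True (p | s)=True p=False s=True (q | r)=True q=False r=True
s_1={q,s}: ((p | s) U (q | r))=True (p | s)=True p=False s=True (q | r)=True q=True r=False
s_2={p,s}: ((p | s) U (q | r))=True (p | s)=True p=True s=True (q | r)=False q=False r=False
s_3={r,s}: ((p | s) U (q | r))=True (p | s)=True p=False s=True (q | r)=True q=False r=True
s_4={q,r}: ((p | s) U (q | r))=True (p | s)=False p=False s=False (q | r)=True q=True r=True
F(((p | s) U (q | r))) holds; first witness at position 0.

Answer: 0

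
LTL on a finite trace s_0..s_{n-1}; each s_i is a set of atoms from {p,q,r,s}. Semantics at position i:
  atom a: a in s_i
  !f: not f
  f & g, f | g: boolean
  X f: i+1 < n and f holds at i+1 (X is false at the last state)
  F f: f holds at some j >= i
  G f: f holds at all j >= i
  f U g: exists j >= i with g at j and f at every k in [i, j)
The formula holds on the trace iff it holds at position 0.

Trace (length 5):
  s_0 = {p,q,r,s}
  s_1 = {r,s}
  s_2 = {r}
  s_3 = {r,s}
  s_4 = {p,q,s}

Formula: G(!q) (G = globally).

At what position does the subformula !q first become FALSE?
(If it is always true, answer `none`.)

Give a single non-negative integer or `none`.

s_0={p,q,r,s}: !q=False q=True
s_1={r,s}: !q=True q=False
s_2={r}: !q=True q=False
s_3={r,s}: !q=True q=False
s_4={p,q,s}: !q=False q=True
G(!q) holds globally = False
First violation at position 0.

Answer: 0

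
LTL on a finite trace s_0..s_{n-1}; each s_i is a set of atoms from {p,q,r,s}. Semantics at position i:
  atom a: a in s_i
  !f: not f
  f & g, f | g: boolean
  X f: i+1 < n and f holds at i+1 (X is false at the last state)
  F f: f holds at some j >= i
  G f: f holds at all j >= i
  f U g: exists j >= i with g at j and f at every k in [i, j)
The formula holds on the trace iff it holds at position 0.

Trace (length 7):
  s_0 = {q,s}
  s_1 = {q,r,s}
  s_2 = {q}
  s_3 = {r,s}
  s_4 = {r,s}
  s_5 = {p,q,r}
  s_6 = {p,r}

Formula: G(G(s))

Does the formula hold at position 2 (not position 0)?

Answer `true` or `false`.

s_0={q,s}: G(G(s))=False G(s)=False s=True
s_1={q,r,s}: G(G(s))=False G(s)=False s=True
s_2={q}: G(G(s))=False G(s)=False s=False
s_3={r,s}: G(G(s))=False G(s)=False s=True
s_4={r,s}: G(G(s))=False G(s)=False s=True
s_5={p,q,r}: G(G(s))=False G(s)=False s=False
s_6={p,r}: G(G(s))=False G(s)=False s=False
Evaluating at position 2: result = False

Answer: false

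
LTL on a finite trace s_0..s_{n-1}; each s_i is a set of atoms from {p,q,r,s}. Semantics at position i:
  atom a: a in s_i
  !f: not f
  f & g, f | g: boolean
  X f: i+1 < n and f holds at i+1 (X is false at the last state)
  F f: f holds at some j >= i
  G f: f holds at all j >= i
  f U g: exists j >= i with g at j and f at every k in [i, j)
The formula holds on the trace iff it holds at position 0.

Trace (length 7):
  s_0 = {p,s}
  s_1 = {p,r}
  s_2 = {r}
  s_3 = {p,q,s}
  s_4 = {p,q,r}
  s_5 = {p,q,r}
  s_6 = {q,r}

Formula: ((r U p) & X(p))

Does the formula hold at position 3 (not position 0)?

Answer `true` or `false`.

Answer: true

Derivation:
s_0={p,s}: ((r U p) & X(p))=True (r U p)=True r=False p=True X(p)=True
s_1={p,r}: ((r U p) & X(p))=False (r U p)=True r=True p=True X(p)=False
s_2={r}: ((r U p) & X(p))=True (r U p)=True r=True p=False X(p)=True
s_3={p,q,s}: ((r U p) & X(p))=True (r U p)=True r=False p=True X(p)=True
s_4={p,q,r}: ((r U p) & X(p))=True (r U p)=True r=True p=True X(p)=True
s_5={p,q,r}: ((r U p) & X(p))=False (r U p)=True r=True p=True X(p)=False
s_6={q,r}: ((r U p) & X(p))=False (r U p)=False r=True p=False X(p)=False
Evaluating at position 3: result = True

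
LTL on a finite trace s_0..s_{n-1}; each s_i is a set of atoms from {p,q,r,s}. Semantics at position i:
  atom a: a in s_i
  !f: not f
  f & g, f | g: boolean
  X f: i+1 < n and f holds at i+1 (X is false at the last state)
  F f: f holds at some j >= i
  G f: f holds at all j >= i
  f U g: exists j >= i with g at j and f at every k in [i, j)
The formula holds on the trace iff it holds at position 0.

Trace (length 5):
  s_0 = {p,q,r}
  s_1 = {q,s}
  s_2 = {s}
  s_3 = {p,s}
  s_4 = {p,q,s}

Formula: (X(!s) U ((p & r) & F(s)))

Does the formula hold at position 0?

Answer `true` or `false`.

Answer: true

Derivation:
s_0={p,q,r}: (X(!s) U ((p & r) & F(s)))=True X(!s)=False !s=True s=False ((p & r) & F(s))=True (p & r)=True p=True r=True F(s)=True
s_1={q,s}: (X(!s) U ((p & r) & F(s)))=False X(!s)=False !s=False s=True ((p & r) & F(s))=False (p & r)=False p=False r=False F(s)=True
s_2={s}: (X(!s) U ((p & r) & F(s)))=False X(!s)=False !s=False s=True ((p & r) & F(s))=False (p & r)=False p=False r=False F(s)=True
s_3={p,s}: (X(!s) U ((p & r) & F(s)))=False X(!s)=False !s=False s=True ((p & r) & F(s))=False (p & r)=False p=True r=False F(s)=True
s_4={p,q,s}: (X(!s) U ((p & r) & F(s)))=False X(!s)=False !s=False s=True ((p & r) & F(s))=False (p & r)=False p=True r=False F(s)=True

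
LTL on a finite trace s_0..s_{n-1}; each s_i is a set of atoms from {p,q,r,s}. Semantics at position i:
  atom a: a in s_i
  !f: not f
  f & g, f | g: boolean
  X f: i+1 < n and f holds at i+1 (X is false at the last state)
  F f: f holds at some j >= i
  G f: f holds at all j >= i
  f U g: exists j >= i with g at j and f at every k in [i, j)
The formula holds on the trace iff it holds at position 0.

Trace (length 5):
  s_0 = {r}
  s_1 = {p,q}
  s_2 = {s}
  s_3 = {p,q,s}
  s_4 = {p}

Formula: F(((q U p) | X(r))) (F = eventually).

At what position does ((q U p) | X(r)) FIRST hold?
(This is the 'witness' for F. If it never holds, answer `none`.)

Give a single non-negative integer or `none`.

s_0={r}: ((q U p) | X(r))=False (q U p)=False q=False p=False X(r)=False r=True
s_1={p,q}: ((q U p) | X(r))=True (q U p)=True q=True p=True X(r)=False r=False
s_2={s}: ((q U p) | X(r))=False (q U p)=False q=False p=False X(r)=False r=False
s_3={p,q,s}: ((q U p) | X(r))=True (q U p)=True q=True p=True X(r)=False r=False
s_4={p}: ((q U p) | X(r))=True (q U p)=True q=False p=True X(r)=False r=False
F(((q U p) | X(r))) holds; first witness at position 1.

Answer: 1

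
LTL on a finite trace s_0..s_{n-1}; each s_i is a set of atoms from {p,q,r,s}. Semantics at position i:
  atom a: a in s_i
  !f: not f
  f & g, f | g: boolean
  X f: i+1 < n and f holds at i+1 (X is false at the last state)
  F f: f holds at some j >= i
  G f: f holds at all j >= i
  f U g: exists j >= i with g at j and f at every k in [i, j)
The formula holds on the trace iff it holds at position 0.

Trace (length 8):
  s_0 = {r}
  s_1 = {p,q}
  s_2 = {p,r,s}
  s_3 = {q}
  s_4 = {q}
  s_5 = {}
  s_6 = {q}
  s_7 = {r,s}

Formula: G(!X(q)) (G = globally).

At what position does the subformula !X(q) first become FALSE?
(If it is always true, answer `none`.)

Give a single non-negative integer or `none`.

Answer: 0

Derivation:
s_0={r}: !X(q)=False X(q)=True q=False
s_1={p,q}: !X(q)=True X(q)=False q=True
s_2={p,r,s}: !X(q)=False X(q)=True q=False
s_3={q}: !X(q)=False X(q)=True q=True
s_4={q}: !X(q)=True X(q)=False q=True
s_5={}: !X(q)=False X(q)=True q=False
s_6={q}: !X(q)=True X(q)=False q=True
s_7={r,s}: !X(q)=True X(q)=False q=False
G(!X(q)) holds globally = False
First violation at position 0.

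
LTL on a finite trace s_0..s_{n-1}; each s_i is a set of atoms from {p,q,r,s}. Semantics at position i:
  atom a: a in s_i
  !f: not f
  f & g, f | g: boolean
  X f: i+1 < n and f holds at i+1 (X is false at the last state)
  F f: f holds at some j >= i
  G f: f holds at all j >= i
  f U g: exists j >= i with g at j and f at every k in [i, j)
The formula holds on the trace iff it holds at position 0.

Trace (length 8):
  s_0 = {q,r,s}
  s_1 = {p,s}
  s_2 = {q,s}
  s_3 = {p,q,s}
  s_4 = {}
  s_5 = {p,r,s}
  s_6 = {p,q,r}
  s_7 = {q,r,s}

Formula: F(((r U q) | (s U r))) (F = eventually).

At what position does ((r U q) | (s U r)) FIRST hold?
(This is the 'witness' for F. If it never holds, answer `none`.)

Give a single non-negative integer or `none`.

s_0={q,r,s}: ((r U q) | (s U r))=True (r U q)=True r=True q=True (s U r)=True s=True
s_1={p,s}: ((r U q) | (s U r))=False (r U q)=False r=False q=False (s U r)=False s=True
s_2={q,s}: ((r U q) | (s U r))=True (r U q)=True r=False q=True (s U r)=False s=True
s_3={p,q,s}: ((r U q) | (s U r))=True (r U q)=True r=False q=True (s U r)=False s=True
s_4={}: ((r U q) | (s U r))=False (r U q)=False r=False q=False (s U r)=False s=False
s_5={p,r,s}: ((r U q) | (s U r))=True (r U q)=True r=True q=False (s U r)=True s=True
s_6={p,q,r}: ((r U q) | (s U r))=True (r U q)=True r=True q=True (s U r)=True s=False
s_7={q,r,s}: ((r U q) | (s U r))=True (r U q)=True r=True q=True (s U r)=True s=True
F(((r U q) | (s U r))) holds; first witness at position 0.

Answer: 0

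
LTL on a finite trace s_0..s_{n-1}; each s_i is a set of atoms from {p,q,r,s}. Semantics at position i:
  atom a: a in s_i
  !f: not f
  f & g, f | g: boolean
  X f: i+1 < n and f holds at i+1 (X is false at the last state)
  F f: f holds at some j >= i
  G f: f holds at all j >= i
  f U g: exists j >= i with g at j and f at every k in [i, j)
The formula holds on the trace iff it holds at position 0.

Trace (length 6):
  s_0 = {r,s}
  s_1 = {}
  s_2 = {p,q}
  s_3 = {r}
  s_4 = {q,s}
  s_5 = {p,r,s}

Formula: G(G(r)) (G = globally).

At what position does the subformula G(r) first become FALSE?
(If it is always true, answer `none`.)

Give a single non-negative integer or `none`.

s_0={r,s}: G(r)=False r=True
s_1={}: G(r)=False r=False
s_2={p,q}: G(r)=False r=False
s_3={r}: G(r)=False r=True
s_4={q,s}: G(r)=False r=False
s_5={p,r,s}: G(r)=True r=True
G(G(r)) holds globally = False
First violation at position 0.

Answer: 0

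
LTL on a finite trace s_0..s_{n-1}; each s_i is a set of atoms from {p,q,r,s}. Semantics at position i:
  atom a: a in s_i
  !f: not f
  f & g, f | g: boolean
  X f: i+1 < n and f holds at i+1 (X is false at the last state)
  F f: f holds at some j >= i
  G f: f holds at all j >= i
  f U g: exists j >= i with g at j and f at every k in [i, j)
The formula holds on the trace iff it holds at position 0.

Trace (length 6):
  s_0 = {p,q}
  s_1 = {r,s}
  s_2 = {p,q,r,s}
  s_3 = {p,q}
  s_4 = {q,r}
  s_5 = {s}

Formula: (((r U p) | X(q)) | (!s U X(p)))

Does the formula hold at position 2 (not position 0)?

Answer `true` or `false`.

Answer: true

Derivation:
s_0={p,q}: (((r U p) | X(q)) | (!s U X(p)))=True ((r U p) | X(q))=True (r U p)=True r=False p=True X(q)=False q=True (!s U X(p))=True !s=True s=False X(p)=False
s_1={r,s}: (((r U p) | X(q)) | (!s U X(p)))=True ((r U p) | X(q))=True (r U p)=True r=True p=False X(q)=True q=False (!s U X(p))=True !s=False s=True X(p)=True
s_2={p,q,r,s}: (((r U p) | X(q)) | (!s U X(p)))=True ((r U p) | X(q))=True (r U p)=True r=True p=True X(q)=True q=True (!s U X(p))=True !s=False s=True X(p)=True
s_3={p,q}: (((r U p) | X(q)) | (!s U X(p)))=True ((r U p) | X(q))=True (r U p)=True r=False p=True X(q)=True q=True (!s U X(p))=False !s=True s=False X(p)=False
s_4={q,r}: (((r U p) | X(q)) | (!s U X(p)))=False ((r U p) | X(q))=False (r U p)=False r=True p=False X(q)=False q=True (!s U X(p))=False !s=True s=False X(p)=False
s_5={s}: (((r U p) | X(q)) | (!s U X(p)))=False ((r U p) | X(q))=False (r U p)=False r=False p=False X(q)=False q=False (!s U X(p))=False !s=False s=True X(p)=False
Evaluating at position 2: result = True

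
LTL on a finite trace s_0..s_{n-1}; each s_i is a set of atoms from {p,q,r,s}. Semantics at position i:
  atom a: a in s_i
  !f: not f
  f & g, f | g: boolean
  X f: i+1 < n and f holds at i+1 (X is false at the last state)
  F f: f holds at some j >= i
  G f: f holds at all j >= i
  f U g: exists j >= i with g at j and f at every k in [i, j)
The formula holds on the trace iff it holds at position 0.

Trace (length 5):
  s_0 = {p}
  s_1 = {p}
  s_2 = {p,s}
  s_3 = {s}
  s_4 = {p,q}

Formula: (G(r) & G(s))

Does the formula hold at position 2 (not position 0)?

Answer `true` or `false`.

s_0={p}: (G(r) & G(s))=False G(r)=False r=False G(s)=False s=False
s_1={p}: (G(r) & G(s))=False G(r)=False r=False G(s)=False s=False
s_2={p,s}: (G(r) & G(s))=False G(r)=False r=False G(s)=False s=True
s_3={s}: (G(r) & G(s))=False G(r)=False r=False G(s)=False s=True
s_4={p,q}: (G(r) & G(s))=False G(r)=False r=False G(s)=False s=False
Evaluating at position 2: result = False

Answer: false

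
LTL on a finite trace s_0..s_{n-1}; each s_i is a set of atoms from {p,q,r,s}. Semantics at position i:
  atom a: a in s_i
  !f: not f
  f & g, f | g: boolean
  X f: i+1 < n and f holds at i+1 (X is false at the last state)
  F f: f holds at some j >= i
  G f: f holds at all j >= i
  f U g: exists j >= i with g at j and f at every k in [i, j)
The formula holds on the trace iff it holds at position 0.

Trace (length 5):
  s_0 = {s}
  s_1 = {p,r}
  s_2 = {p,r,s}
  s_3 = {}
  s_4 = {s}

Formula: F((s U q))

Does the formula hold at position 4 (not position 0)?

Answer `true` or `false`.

Answer: false

Derivation:
s_0={s}: F((s U q))=False (s U q)=False s=True q=False
s_1={p,r}: F((s U q))=False (s U q)=False s=False q=False
s_2={p,r,s}: F((s U q))=False (s U q)=False s=True q=False
s_3={}: F((s U q))=False (s U q)=False s=False q=False
s_4={s}: F((s U q))=False (s U q)=False s=True q=False
Evaluating at position 4: result = False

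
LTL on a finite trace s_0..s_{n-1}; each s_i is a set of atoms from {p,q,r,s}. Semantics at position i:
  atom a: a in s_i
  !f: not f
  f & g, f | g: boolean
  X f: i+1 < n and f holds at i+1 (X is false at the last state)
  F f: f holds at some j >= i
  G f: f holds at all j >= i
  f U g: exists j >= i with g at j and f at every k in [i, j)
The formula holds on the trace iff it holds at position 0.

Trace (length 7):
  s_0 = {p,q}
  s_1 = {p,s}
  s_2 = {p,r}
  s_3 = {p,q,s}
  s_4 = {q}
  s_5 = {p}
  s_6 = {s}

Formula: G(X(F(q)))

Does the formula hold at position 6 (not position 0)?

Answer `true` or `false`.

Answer: false

Derivation:
s_0={p,q}: G(X(F(q)))=False X(F(q))=True F(q)=True q=True
s_1={p,s}: G(X(F(q)))=False X(F(q))=True F(q)=True q=False
s_2={p,r}: G(X(F(q)))=False X(F(q))=True F(q)=True q=False
s_3={p,q,s}: G(X(F(q)))=False X(F(q))=True F(q)=True q=True
s_4={q}: G(X(F(q)))=False X(F(q))=False F(q)=True q=True
s_5={p}: G(X(F(q)))=False X(F(q))=False F(q)=False q=False
s_6={s}: G(X(F(q)))=False X(F(q))=False F(q)=False q=False
Evaluating at position 6: result = False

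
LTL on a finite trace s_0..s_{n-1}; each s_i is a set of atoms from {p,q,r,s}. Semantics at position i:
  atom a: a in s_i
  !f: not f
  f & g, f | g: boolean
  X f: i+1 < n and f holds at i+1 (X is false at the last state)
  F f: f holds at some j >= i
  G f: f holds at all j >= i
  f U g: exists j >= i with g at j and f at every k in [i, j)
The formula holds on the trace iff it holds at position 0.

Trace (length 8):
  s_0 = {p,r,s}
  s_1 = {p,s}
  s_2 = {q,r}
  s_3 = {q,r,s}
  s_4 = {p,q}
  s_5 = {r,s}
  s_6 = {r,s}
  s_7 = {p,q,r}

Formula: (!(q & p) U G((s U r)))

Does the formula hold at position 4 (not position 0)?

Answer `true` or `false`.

s_0={p,r,s}: (!(q & p) U G((s U r)))=False !(q & p)=True (q & p)=False q=False p=True G((s U r))=False (s U r)=True s=True r=True
s_1={p,s}: (!(q & p) U G((s U r)))=False !(q & p)=True (q & p)=False q=False p=True G((s U r))=False (s U r)=True s=True r=False
s_2={q,r}: (!(q & p) U G((s U r)))=False !(q & p)=True (q & p)=False q=True p=False G((s U r))=False (s U r)=True s=False r=True
s_3={q,r,s}: (!(q & p) U G((s U r)))=False !(q & p)=True (q & p)=False q=True p=False G((s U r))=False (s U r)=True s=True r=True
s_4={p,q}: (!(q & p) U G((s U r)))=False !(q & p)=False (q & p)=True q=True p=True G((s U r))=False (s U r)=False s=False r=False
s_5={r,s}: (!(q & p) U G((s U r)))=True !(q & p)=True (q & p)=False q=False p=False G((s U r))=True (s U r)=True s=True r=True
s_6={r,s}: (!(q & p) U G((s U r)))=True !(q & p)=True (q & p)=False q=False p=False G((s U r))=True (s U r)=True s=True r=True
s_7={p,q,r}: (!(q & p) U G((s U r)))=True !(q & p)=False (q & p)=True q=True p=True G((s U r))=True (s U r)=True s=False r=True
Evaluating at position 4: result = False

Answer: false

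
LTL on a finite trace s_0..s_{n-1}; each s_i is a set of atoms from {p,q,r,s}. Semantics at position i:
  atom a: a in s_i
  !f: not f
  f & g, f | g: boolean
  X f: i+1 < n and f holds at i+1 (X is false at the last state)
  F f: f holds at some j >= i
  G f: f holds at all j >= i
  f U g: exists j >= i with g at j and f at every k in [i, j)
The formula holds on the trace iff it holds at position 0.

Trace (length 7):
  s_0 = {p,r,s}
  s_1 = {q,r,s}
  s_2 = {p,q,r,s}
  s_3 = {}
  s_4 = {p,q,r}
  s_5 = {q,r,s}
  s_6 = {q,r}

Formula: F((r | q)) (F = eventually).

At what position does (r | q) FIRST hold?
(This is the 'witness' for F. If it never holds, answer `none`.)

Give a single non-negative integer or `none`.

s_0={p,r,s}: (r | q)=True r=True q=False
s_1={q,r,s}: (r | q)=True r=True q=True
s_2={p,q,r,s}: (r | q)=True r=True q=True
s_3={}: (r | q)=False r=False q=False
s_4={p,q,r}: (r | q)=True r=True q=True
s_5={q,r,s}: (r | q)=True r=True q=True
s_6={q,r}: (r | q)=True r=True q=True
F((r | q)) holds; first witness at position 0.

Answer: 0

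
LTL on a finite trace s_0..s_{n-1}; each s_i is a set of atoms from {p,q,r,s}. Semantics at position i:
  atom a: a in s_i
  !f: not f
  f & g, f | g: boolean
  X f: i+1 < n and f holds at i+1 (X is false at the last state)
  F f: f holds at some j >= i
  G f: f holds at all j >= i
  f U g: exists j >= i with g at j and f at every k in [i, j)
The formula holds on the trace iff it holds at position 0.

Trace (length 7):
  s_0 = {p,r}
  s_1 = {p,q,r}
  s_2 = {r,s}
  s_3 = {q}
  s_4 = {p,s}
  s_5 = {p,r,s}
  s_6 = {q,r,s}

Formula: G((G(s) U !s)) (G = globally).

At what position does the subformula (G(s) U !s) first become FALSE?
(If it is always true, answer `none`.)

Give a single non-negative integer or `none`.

s_0={p,r}: (G(s) U !s)=True G(s)=False s=False !s=True
s_1={p,q,r}: (G(s) U !s)=True G(s)=False s=False !s=True
s_2={r,s}: (G(s) U !s)=False G(s)=False s=True !s=False
s_3={q}: (G(s) U !s)=True G(s)=False s=False !s=True
s_4={p,s}: (G(s) U !s)=False G(s)=True s=True !s=False
s_5={p,r,s}: (G(s) U !s)=False G(s)=True s=True !s=False
s_6={q,r,s}: (G(s) U !s)=False G(s)=True s=True !s=False
G((G(s) U !s)) holds globally = False
First violation at position 2.

Answer: 2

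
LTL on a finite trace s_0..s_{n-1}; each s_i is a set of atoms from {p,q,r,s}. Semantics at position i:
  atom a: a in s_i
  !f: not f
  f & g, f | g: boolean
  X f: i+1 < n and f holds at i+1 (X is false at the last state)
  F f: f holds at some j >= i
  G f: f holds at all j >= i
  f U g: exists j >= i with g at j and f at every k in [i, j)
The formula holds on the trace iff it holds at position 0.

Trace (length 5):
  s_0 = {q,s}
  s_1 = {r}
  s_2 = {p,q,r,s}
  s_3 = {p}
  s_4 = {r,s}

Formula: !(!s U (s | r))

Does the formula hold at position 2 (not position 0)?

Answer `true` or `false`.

s_0={q,s}: !(!s U (s | r))=False (!s U (s | r))=True !s=False s=True (s | r)=True r=False
s_1={r}: !(!s U (s | r))=False (!s U (s | r))=True !s=True s=False (s | r)=True r=True
s_2={p,q,r,s}: !(!s U (s | r))=False (!s U (s | r))=True !s=False s=True (s | r)=True r=True
s_3={p}: !(!s U (s | r))=False (!s U (s | r))=True !s=True s=False (s | r)=False r=False
s_4={r,s}: !(!s U (s | r))=False (!s U (s | r))=True !s=False s=True (s | r)=True r=True
Evaluating at position 2: result = False

Answer: false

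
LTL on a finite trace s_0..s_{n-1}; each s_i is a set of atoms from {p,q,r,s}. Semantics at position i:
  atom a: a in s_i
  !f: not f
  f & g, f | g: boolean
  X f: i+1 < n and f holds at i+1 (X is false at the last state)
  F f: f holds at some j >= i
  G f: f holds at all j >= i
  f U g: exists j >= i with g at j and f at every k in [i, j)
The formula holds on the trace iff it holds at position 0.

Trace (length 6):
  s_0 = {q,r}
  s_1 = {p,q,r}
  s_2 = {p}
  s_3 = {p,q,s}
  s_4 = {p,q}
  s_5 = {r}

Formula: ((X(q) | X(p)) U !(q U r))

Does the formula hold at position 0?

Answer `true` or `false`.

Answer: true

Derivation:
s_0={q,r}: ((X(q) | X(p)) U !(q U r))=True (X(q) | X(p))=True X(q)=True q=True X(p)=True p=False !(q U r)=False (q U r)=True r=True
s_1={p,q,r}: ((X(q) | X(p)) U !(q U r))=True (X(q) | X(p))=True X(q)=False q=True X(p)=True p=True !(q U r)=False (q U r)=True r=True
s_2={p}: ((X(q) | X(p)) U !(q U r))=True (X(q) | X(p))=True X(q)=True q=False X(p)=True p=True !(q U r)=True (q U r)=False r=False
s_3={p,q,s}: ((X(q) | X(p)) U !(q U r))=False (X(q) | X(p))=True X(q)=True q=True X(p)=True p=True !(q U r)=False (q U r)=True r=False
s_4={p,q}: ((X(q) | X(p)) U !(q U r))=False (X(q) | X(p))=False X(q)=False q=True X(p)=False p=True !(q U r)=False (q U r)=True r=False
s_5={r}: ((X(q) | X(p)) U !(q U r))=False (X(q) | X(p))=False X(q)=False q=False X(p)=False p=False !(q U r)=False (q U r)=True r=True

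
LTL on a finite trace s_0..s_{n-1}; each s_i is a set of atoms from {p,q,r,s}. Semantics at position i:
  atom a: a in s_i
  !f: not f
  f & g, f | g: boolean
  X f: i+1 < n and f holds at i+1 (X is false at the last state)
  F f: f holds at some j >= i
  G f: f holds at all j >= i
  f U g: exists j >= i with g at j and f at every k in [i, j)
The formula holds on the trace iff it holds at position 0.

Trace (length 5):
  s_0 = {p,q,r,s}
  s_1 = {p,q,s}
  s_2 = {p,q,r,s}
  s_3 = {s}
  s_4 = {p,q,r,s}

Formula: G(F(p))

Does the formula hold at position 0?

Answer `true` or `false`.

Answer: true

Derivation:
s_0={p,q,r,s}: G(F(p))=True F(p)=True p=True
s_1={p,q,s}: G(F(p))=True F(p)=True p=True
s_2={p,q,r,s}: G(F(p))=True F(p)=True p=True
s_3={s}: G(F(p))=True F(p)=True p=False
s_4={p,q,r,s}: G(F(p))=True F(p)=True p=True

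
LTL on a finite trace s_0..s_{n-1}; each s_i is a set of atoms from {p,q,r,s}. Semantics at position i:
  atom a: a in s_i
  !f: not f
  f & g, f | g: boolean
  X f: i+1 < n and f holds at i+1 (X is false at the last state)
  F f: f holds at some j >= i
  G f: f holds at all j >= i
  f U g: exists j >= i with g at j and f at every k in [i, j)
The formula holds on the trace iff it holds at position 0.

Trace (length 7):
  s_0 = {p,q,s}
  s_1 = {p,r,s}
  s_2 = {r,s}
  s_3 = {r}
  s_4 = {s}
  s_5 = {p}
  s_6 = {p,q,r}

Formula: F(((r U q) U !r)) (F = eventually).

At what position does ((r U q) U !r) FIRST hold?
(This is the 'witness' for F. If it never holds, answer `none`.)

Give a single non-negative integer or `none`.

Answer: 0

Derivation:
s_0={p,q,s}: ((r U q) U !r)=True (r U q)=True r=False q=True !r=True
s_1={p,r,s}: ((r U q) U !r)=False (r U q)=False r=True q=False !r=False
s_2={r,s}: ((r U q) U !r)=False (r U q)=False r=True q=False !r=False
s_3={r}: ((r U q) U !r)=False (r U q)=False r=True q=False !r=False
s_4={s}: ((r U q) U !r)=True (r U q)=False r=False q=False !r=True
s_5={p}: ((r U q) U !r)=True (r U q)=False r=False q=False !r=True
s_6={p,q,r}: ((r U q) U !r)=False (r U q)=True r=True q=True !r=False
F(((r U q) U !r)) holds; first witness at position 0.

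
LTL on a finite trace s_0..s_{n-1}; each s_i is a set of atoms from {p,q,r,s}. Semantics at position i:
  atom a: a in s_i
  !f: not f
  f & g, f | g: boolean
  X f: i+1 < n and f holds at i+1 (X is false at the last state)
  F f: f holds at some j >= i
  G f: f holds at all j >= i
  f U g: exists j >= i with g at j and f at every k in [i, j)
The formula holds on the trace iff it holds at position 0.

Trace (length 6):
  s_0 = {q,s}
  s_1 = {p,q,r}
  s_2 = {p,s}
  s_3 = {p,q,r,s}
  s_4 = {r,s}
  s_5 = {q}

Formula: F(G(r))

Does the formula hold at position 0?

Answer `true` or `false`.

Answer: false

Derivation:
s_0={q,s}: F(G(r))=False G(r)=False r=False
s_1={p,q,r}: F(G(r))=False G(r)=False r=True
s_2={p,s}: F(G(r))=False G(r)=False r=False
s_3={p,q,r,s}: F(G(r))=False G(r)=False r=True
s_4={r,s}: F(G(r))=False G(r)=False r=True
s_5={q}: F(G(r))=False G(r)=False r=False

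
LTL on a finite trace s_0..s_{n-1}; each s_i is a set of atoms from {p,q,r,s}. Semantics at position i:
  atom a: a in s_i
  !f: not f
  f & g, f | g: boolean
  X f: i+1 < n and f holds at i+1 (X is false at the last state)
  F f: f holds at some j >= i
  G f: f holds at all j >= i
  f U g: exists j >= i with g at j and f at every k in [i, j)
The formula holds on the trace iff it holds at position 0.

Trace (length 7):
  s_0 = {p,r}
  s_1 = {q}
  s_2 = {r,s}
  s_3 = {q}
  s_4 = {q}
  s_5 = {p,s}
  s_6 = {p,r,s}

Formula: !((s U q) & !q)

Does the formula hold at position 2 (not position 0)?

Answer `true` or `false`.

Answer: false

Derivation:
s_0={p,r}: !((s U q) & !q)=True ((s U q) & !q)=False (s U q)=False s=False q=False !q=True
s_1={q}: !((s U q) & !q)=True ((s U q) & !q)=False (s U q)=True s=False q=True !q=False
s_2={r,s}: !((s U q) & !q)=False ((s U q) & !q)=True (s U q)=True s=True q=False !q=True
s_3={q}: !((s U q) & !q)=True ((s U q) & !q)=False (s U q)=True s=False q=True !q=False
s_4={q}: !((s U q) & !q)=True ((s U q) & !q)=False (s U q)=True s=False q=True !q=False
s_5={p,s}: !((s U q) & !q)=True ((s U q) & !q)=False (s U q)=False s=True q=False !q=True
s_6={p,r,s}: !((s U q) & !q)=True ((s U q) & !q)=False (s U q)=False s=True q=False !q=True
Evaluating at position 2: result = False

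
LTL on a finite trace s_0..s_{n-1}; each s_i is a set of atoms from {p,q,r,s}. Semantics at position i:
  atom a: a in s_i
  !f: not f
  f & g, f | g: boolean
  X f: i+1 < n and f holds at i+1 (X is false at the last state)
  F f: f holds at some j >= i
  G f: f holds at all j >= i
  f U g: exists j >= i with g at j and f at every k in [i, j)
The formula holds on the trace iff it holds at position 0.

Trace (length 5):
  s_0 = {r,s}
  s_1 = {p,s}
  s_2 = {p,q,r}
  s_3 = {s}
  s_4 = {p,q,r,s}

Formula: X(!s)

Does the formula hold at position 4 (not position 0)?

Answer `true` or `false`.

Answer: false

Derivation:
s_0={r,s}: X(!s)=False !s=False s=True
s_1={p,s}: X(!s)=True !s=False s=True
s_2={p,q,r}: X(!s)=False !s=True s=False
s_3={s}: X(!s)=False !s=False s=True
s_4={p,q,r,s}: X(!s)=False !s=False s=True
Evaluating at position 4: result = False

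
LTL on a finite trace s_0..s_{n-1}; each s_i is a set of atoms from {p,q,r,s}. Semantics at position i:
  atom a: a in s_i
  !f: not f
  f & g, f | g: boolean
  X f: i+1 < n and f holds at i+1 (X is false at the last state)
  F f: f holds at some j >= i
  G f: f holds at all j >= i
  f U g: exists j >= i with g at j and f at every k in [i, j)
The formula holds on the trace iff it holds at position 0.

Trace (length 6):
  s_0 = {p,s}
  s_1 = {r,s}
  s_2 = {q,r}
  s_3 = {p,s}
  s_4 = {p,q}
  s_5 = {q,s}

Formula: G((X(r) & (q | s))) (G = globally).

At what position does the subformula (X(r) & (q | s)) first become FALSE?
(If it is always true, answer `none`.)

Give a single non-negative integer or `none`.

s_0={p,s}: (X(r) & (q | s))=True X(r)=True r=False (q | s)=True q=False s=True
s_1={r,s}: (X(r) & (q | s))=True X(r)=True r=True (q | s)=True q=False s=True
s_2={q,r}: (X(r) & (q | s))=False X(r)=False r=True (q | s)=True q=True s=False
s_3={p,s}: (X(r) & (q | s))=False X(r)=False r=False (q | s)=True q=False s=True
s_4={p,q}: (X(r) & (q | s))=False X(r)=False r=False (q | s)=True q=True s=False
s_5={q,s}: (X(r) & (q | s))=False X(r)=False r=False (q | s)=True q=True s=True
G((X(r) & (q | s))) holds globally = False
First violation at position 2.

Answer: 2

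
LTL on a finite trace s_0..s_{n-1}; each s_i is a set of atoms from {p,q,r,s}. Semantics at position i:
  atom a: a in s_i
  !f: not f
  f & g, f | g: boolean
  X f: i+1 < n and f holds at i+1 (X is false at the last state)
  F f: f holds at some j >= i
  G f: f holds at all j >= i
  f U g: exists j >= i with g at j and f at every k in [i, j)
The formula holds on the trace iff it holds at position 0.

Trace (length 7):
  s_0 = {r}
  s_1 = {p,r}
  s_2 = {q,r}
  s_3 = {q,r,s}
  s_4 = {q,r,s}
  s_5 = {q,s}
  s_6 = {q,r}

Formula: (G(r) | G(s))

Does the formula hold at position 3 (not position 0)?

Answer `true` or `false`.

Answer: false

Derivation:
s_0={r}: (G(r) | G(s))=False G(r)=False r=True G(s)=False s=False
s_1={p,r}: (G(r) | G(s))=False G(r)=False r=True G(s)=False s=False
s_2={q,r}: (G(r) | G(s))=False G(r)=False r=True G(s)=False s=False
s_3={q,r,s}: (G(r) | G(s))=False G(r)=False r=True G(s)=False s=True
s_4={q,r,s}: (G(r) | G(s))=False G(r)=False r=True G(s)=False s=True
s_5={q,s}: (G(r) | G(s))=False G(r)=False r=False G(s)=False s=True
s_6={q,r}: (G(r) | G(s))=True G(r)=True r=True G(s)=False s=False
Evaluating at position 3: result = False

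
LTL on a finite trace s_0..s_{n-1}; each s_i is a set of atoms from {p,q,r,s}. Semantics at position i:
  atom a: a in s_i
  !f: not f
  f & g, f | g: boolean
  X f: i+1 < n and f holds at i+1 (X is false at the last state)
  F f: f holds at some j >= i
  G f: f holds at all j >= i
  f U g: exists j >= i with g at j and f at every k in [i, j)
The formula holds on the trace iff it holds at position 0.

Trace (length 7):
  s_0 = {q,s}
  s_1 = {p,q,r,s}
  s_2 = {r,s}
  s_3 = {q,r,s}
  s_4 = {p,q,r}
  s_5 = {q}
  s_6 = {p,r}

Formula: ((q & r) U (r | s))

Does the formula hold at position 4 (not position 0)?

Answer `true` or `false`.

s_0={q,s}: ((q & r) U (r | s))=True (q & r)=False q=True r=False (r | s)=True s=True
s_1={p,q,r,s}: ((q & r) U (r | s))=True (q & r)=True q=True r=True (r | s)=True s=True
s_2={r,s}: ((q & r) U (r | s))=True (q & r)=False q=False r=True (r | s)=True s=True
s_3={q,r,s}: ((q & r) U (r | s))=True (q & r)=True q=True r=True (r | s)=True s=True
s_4={p,q,r}: ((q & r) U (r | s))=True (q & r)=True q=True r=True (r | s)=True s=False
s_5={q}: ((q & r) U (r | s))=False (q & r)=False q=True r=False (r | s)=False s=False
s_6={p,r}: ((q & r) U (r | s))=True (q & r)=False q=False r=True (r | s)=True s=False
Evaluating at position 4: result = True

Answer: true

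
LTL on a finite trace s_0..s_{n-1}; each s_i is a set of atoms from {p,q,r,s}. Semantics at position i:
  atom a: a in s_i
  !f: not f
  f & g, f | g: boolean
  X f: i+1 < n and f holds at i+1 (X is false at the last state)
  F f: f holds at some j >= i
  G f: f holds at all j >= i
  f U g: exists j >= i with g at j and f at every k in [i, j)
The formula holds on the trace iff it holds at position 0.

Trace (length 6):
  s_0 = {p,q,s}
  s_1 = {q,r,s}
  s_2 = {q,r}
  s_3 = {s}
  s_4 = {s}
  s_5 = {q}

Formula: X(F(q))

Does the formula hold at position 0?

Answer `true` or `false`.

s_0={p,q,s}: X(F(q))=True F(q)=True q=True
s_1={q,r,s}: X(F(q))=True F(q)=True q=True
s_2={q,r}: X(F(q))=True F(q)=True q=True
s_3={s}: X(F(q))=True F(q)=True q=False
s_4={s}: X(F(q))=True F(q)=True q=False
s_5={q}: X(F(q))=False F(q)=True q=True

Answer: true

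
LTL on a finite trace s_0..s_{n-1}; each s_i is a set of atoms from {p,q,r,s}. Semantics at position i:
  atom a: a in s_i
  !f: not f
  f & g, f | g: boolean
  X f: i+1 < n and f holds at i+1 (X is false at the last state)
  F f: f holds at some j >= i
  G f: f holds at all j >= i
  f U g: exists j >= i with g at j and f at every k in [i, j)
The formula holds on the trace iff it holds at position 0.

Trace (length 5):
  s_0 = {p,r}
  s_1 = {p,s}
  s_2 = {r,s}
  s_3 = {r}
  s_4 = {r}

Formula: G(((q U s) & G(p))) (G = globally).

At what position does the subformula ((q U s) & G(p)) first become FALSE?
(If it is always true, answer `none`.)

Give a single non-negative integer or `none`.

Answer: 0

Derivation:
s_0={p,r}: ((q U s) & G(p))=False (q U s)=False q=False s=False G(p)=False p=True
s_1={p,s}: ((q U s) & G(p))=False (q U s)=True q=False s=True G(p)=False p=True
s_2={r,s}: ((q U s) & G(p))=False (q U s)=True q=False s=True G(p)=False p=False
s_3={r}: ((q U s) & G(p))=False (q U s)=False q=False s=False G(p)=False p=False
s_4={r}: ((q U s) & G(p))=False (q U s)=False q=False s=False G(p)=False p=False
G(((q U s) & G(p))) holds globally = False
First violation at position 0.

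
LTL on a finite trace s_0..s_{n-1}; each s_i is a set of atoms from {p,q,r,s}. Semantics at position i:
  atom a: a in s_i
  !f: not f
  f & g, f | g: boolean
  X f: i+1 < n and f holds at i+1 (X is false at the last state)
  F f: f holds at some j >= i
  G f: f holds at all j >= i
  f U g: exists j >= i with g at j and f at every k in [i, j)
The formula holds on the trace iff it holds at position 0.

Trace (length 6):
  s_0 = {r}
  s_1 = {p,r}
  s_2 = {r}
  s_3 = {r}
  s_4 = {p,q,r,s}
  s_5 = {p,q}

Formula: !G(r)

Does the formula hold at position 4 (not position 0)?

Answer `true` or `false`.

s_0={r}: !G(r)=True G(r)=False r=True
s_1={p,r}: !G(r)=True G(r)=False r=True
s_2={r}: !G(r)=True G(r)=False r=True
s_3={r}: !G(r)=True G(r)=False r=True
s_4={p,q,r,s}: !G(r)=True G(r)=False r=True
s_5={p,q}: !G(r)=True G(r)=False r=False
Evaluating at position 4: result = True

Answer: true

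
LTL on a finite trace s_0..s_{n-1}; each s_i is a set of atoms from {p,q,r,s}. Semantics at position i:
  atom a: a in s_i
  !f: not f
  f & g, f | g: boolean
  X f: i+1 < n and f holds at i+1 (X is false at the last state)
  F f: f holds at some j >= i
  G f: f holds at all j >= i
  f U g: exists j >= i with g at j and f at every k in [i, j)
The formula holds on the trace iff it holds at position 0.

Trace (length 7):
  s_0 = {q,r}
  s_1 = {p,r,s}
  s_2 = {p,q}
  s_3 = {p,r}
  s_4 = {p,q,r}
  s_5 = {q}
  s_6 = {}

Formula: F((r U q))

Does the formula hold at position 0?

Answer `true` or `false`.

s_0={q,r}: F((r U q))=True (r U q)=True r=True q=True
s_1={p,r,s}: F((r U q))=True (r U q)=True r=True q=False
s_2={p,q}: F((r U q))=True (r U q)=True r=False q=True
s_3={p,r}: F((r U q))=True (r U q)=True r=True q=False
s_4={p,q,r}: F((r U q))=True (r U q)=True r=True q=True
s_5={q}: F((r U q))=True (r U q)=True r=False q=True
s_6={}: F((r U q))=False (r U q)=False r=False q=False

Answer: true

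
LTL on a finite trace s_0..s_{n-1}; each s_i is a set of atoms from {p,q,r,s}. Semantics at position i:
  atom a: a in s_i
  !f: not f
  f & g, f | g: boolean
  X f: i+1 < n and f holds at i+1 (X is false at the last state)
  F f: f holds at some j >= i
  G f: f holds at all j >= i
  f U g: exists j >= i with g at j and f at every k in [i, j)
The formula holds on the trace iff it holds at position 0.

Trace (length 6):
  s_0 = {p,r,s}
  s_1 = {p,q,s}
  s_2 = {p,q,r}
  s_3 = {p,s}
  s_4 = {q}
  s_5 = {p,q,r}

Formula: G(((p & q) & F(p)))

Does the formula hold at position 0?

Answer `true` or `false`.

Answer: false

Derivation:
s_0={p,r,s}: G(((p & q) & F(p)))=False ((p & q) & F(p))=False (p & q)=False p=True q=False F(p)=True
s_1={p,q,s}: G(((p & q) & F(p)))=False ((p & q) & F(p))=True (p & q)=True p=True q=True F(p)=True
s_2={p,q,r}: G(((p & q) & F(p)))=False ((p & q) & F(p))=True (p & q)=True p=True q=True F(p)=True
s_3={p,s}: G(((p & q) & F(p)))=False ((p & q) & F(p))=False (p & q)=False p=True q=False F(p)=True
s_4={q}: G(((p & q) & F(p)))=False ((p & q) & F(p))=False (p & q)=False p=False q=True F(p)=True
s_5={p,q,r}: G(((p & q) & F(p)))=True ((p & q) & F(p))=True (p & q)=True p=True q=True F(p)=True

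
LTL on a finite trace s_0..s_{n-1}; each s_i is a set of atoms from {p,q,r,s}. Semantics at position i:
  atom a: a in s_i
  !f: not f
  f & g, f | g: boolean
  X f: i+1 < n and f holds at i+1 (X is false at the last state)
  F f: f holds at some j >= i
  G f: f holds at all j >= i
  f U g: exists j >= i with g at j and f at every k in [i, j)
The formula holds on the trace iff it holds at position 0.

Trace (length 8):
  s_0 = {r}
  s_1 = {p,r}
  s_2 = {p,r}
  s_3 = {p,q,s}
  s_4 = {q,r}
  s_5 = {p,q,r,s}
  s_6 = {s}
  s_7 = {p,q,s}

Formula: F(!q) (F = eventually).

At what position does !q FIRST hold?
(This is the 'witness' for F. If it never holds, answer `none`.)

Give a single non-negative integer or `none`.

s_0={r}: !q=True q=False
s_1={p,r}: !q=True q=False
s_2={p,r}: !q=True q=False
s_3={p,q,s}: !q=False q=True
s_4={q,r}: !q=False q=True
s_5={p,q,r,s}: !q=False q=True
s_6={s}: !q=True q=False
s_7={p,q,s}: !q=False q=True
F(!q) holds; first witness at position 0.

Answer: 0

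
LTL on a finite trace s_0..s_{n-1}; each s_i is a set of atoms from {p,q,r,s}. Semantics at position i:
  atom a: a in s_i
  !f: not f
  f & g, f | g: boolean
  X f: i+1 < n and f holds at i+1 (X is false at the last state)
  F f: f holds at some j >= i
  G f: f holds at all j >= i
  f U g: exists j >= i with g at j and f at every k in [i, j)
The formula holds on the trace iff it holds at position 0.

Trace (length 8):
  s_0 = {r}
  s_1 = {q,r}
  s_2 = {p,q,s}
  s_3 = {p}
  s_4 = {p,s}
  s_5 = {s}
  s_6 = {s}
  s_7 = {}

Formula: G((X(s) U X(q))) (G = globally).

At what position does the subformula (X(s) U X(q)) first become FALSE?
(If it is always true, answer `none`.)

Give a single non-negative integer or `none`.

Answer: 2

Derivation:
s_0={r}: (X(s) U X(q))=True X(s)=False s=False X(q)=True q=False
s_1={q,r}: (X(s) U X(q))=True X(s)=True s=False X(q)=True q=True
s_2={p,q,s}: (X(s) U X(q))=False X(s)=False s=True X(q)=False q=True
s_3={p}: (X(s) U X(q))=False X(s)=True s=False X(q)=False q=False
s_4={p,s}: (X(s) U X(q))=False X(s)=True s=True X(q)=False q=False
s_5={s}: (X(s) U X(q))=False X(s)=True s=True X(q)=False q=False
s_6={s}: (X(s) U X(q))=False X(s)=False s=True X(q)=False q=False
s_7={}: (X(s) U X(q))=False X(s)=False s=False X(q)=False q=False
G((X(s) U X(q))) holds globally = False
First violation at position 2.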